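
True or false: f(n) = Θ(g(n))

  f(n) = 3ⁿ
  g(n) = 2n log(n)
False

f(n) = 3ⁿ is O(3ⁿ), and g(n) = 2n log(n) is O(n log n).
Since they have different growth rates, f(n) = Θ(g(n)) is false.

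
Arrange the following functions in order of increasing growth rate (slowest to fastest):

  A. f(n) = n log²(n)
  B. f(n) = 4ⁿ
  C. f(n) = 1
C < A < B

Comparing growth rates:
C = 1 is O(1)
A = n log²(n) is O(n log² n)
B = 4ⁿ is O(4ⁿ)

Therefore, the order from slowest to fastest is: C < A < B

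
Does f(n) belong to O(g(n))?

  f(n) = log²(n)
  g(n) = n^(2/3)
True

f(n) = log²(n) is O(log² n), and g(n) = n^(2/3) is O(n^(2/3)).
Since O(log² n) ⊆ O(n^(2/3)) (f grows no faster than g), f(n) = O(g(n)) is true.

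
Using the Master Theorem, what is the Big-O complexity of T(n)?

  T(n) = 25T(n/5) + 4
Θ(n²)

Master Theorem: a = 25, b = 5, f(n) = 4.
Compute the critical exponent d = log₅(25) = 2.
Compare f(n) = Θ(1) against n^d:
  k = 0 < d = 2, so f(n) = O(n^(d-ε)) — Case 1.
  The recursion cost dominates: T(n) = Θ(n^d) = Θ(n²).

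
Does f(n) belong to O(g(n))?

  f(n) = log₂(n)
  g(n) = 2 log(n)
True

f(n) = log₂(n) and g(n) = 2 log(n) are both O(log n).
Big-O permits equal growth rates (f ≤ c·g for some c), so f(n) = O(g(n)) is true.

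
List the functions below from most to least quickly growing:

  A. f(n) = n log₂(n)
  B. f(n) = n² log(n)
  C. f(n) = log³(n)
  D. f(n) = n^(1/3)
B > A > D > C

Comparing growth rates:
B = n² log(n) is O(n² log n)
A = n log₂(n) is O(n log n)
D = n^(1/3) is O(n^(1/3))
C = log³(n) is O(log³ n)

Therefore, the order from fastest to slowest is: B > A > D > C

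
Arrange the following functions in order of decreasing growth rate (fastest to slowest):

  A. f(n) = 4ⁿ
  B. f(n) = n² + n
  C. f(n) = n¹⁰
A > C > B

Comparing growth rates:
A = 4ⁿ is O(4ⁿ)
C = n¹⁰ is O(n¹⁰)
B = n² + n is O(n²)

Therefore, the order from fastest to slowest is: A > C > B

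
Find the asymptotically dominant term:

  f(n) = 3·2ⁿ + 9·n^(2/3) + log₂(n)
3·2ⁿ

Looking at each term:
  - 3·2ⁿ is O(2ⁿ)
  - 9·n^(2/3) is O(n^(2/3))
  - log₂(n) is O(log n)

The term 3·2ⁿ (O(2ⁿ)) grows fastest and dominates all others.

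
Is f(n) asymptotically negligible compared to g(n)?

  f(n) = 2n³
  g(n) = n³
False

f(n) = 2n³ is O(n³), and g(n) = n³ is O(n³).
Since they have the same growth rate, f(n) = o(g(n)) is false.
(f = o(g) requires f to grow strictly slower, not equal.)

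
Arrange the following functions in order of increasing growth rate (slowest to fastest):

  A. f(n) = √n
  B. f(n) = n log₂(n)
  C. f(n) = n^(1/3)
C < A < B

Comparing growth rates:
C = n^(1/3) is O(n^(1/3))
A = √n is O(√n)
B = n log₂(n) is O(n log n)

Therefore, the order from slowest to fastest is: C < A < B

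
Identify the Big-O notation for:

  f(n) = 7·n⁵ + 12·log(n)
O(n⁵)

The dominant term in 7·n⁵ + 12·log(n) is 7·n⁵, which is Θ(n⁵).
Lower-order terms (12·log(n)) are asymptotically negligible.
Constants are absorbed, so the tightest bound is O(n⁵).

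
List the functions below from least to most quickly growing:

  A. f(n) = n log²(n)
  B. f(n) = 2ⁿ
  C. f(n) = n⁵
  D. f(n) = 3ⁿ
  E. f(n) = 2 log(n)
E < A < C < B < D

Comparing growth rates:
E = 2 log(n) is O(log n)
A = n log²(n) is O(n log² n)
C = n⁵ is O(n⁵)
B = 2ⁿ is O(2ⁿ)
D = 3ⁿ is O(3ⁿ)

Therefore, the order from slowest to fastest is: E < A < C < B < D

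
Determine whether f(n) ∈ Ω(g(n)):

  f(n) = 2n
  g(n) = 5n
True

f(n) = 2n and g(n) = 5n are both O(n).
Big-Ω permits equal growth rates (f ≥ c·g for some c > 0), so f(n) = Ω(g(n)) is true.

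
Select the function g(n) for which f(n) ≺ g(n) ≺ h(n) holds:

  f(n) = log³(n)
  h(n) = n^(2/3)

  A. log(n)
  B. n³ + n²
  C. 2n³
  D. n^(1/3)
D

We need g(n) with log³(n) = o(g(n)) and g(n) = o(n^(2/3)), i.e. O(log³ n) ≺ g ≺ O(n^(2/3)).
Check each option:
  A. log(n) — O(log n) does not grow strictly faster than f(n)
  B. n³ + n² — O(n³) does not grow strictly slower than h(n)
  C. 2n³ — O(n³) does not grow strictly slower than h(n)
  D. n^(1/3) — O(n^(1/3)) is strictly between O(log³ n) and O(n^(2/3)) ✓

Only option D (n^(1/3)) lies strictly between.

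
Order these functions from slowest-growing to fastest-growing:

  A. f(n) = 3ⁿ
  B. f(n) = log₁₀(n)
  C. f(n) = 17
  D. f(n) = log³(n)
C < B < D < A

Comparing growth rates:
C = 17 is O(1)
B = log₁₀(n) is O(log n)
D = log³(n) is O(log³ n)
A = 3ⁿ is O(3ⁿ)

Therefore, the order from slowest to fastest is: C < B < D < A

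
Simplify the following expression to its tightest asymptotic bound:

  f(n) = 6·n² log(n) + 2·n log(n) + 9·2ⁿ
Θ(2ⁿ)

Order the terms by growth rate: 2·n log(n) ≺ 6·n² log(n) ≺ 9·2ⁿ.
The fastest-growing term 9·2ⁿ dominates as n → ∞; dropping its constant factor gives Θ(2ⁿ).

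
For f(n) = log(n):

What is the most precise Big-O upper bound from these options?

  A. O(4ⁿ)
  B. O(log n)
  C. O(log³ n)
B

f(n) = log(n) is O(log n).
All listed options are valid Big-O bounds (upper bounds),
but O(log n) is the tightest (smallest valid bound).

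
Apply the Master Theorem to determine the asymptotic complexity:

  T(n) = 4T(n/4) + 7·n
Θ(n log n)

Master Theorem: a = 4, b = 4, f(n) = 7·n.
Compute the critical exponent d = log₄(4) = 1.
Compare f(n) = Θ(n) against n^d:
  k = 1 = d, so f(n) = Θ(n^d) — Case 2.
  Work is balanced across levels: T(n) = Θ(n^d log n) = Θ(n log n).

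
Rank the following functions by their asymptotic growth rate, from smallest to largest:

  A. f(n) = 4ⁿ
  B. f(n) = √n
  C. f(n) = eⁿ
B < C < A

Comparing growth rates:
B = √n is O(√n)
C = eⁿ is O(eⁿ)
A = 4ⁿ is O(4ⁿ)

Therefore, the order from slowest to fastest is: B < C < A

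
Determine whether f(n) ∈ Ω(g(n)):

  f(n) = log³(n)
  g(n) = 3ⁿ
False

f(n) = log³(n) is O(log³ n), and g(n) = 3ⁿ is O(3ⁿ).
Since O(log³ n) grows slower than O(3ⁿ), f(n) = Ω(g(n)) is false.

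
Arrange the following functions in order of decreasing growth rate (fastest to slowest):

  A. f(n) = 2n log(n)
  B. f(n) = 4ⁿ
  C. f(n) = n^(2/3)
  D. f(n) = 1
B > A > C > D

Comparing growth rates:
B = 4ⁿ is O(4ⁿ)
A = 2n log(n) is O(n log n)
C = n^(2/3) is O(n^(2/3))
D = 1 is O(1)

Therefore, the order from fastest to slowest is: B > A > C > D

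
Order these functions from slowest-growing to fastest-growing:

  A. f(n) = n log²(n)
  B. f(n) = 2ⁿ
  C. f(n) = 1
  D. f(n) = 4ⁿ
C < A < B < D

Comparing growth rates:
C = 1 is O(1)
A = n log²(n) is O(n log² n)
B = 2ⁿ is O(2ⁿ)
D = 4ⁿ is O(4ⁿ)

Therefore, the order from slowest to fastest is: C < A < B < D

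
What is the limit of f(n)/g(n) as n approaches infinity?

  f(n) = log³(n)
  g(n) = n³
0

Since log³(n) (O(log³ n)) grows slower than n³ (O(n³)),
the ratio f(n)/g(n) → 0 as n → ∞.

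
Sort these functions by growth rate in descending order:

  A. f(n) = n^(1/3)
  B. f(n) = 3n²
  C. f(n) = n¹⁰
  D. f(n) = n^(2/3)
C > B > D > A

Comparing growth rates:
C = n¹⁰ is O(n¹⁰)
B = 3n² is O(n²)
D = n^(2/3) is O(n^(2/3))
A = n^(1/3) is O(n^(1/3))

Therefore, the order from fastest to slowest is: C > B > D > A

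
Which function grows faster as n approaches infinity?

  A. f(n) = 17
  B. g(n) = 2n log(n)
B

f(n) = 17 is O(1), while g(n) = 2n log(n) is O(n log n).
Since O(n log n) grows faster than O(1), g(n) dominates.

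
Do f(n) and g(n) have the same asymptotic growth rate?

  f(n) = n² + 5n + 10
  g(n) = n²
True

f(n) = n² + 5n + 10 and g(n) = n² are both O(n²).
Since they have the same asymptotic growth rate, f(n) = Θ(g(n)) is true.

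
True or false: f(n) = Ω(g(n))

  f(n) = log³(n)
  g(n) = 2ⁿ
False

f(n) = log³(n) is O(log³ n), and g(n) = 2ⁿ is O(2ⁿ).
Since O(log³ n) grows slower than O(2ⁿ), f(n) = Ω(g(n)) is false.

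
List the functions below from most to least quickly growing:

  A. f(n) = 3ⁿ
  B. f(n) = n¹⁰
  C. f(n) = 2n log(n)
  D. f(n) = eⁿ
A > D > B > C

Comparing growth rates:
A = 3ⁿ is O(3ⁿ)
D = eⁿ is O(eⁿ)
B = n¹⁰ is O(n¹⁰)
C = 2n log(n) is O(n log n)

Therefore, the order from fastest to slowest is: A > D > B > C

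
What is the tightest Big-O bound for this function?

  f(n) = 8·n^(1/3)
O(n^(1/3))

The dominant term in 8·n^(1/3) is 8·n^(1/3), which is Θ(n^(1/3)).
Constants are absorbed, so the tightest bound is O(n^(1/3)).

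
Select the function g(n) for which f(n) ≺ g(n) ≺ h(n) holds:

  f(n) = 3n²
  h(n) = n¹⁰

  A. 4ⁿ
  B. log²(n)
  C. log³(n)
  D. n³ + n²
D

We need g(n) with 3n² = o(g(n)) and g(n) = o(n¹⁰), i.e. O(n²) ≺ g ≺ O(n¹⁰).
Check each option:
  A. 4ⁿ — O(4ⁿ) does not grow strictly slower than h(n)
  B. log²(n) — O(log² n) does not grow strictly faster than f(n)
  C. log³(n) — O(log³ n) does not grow strictly faster than f(n)
  D. n³ + n² — O(n³) is strictly between O(n²) and O(n¹⁰) ✓

Only option D (n³ + n²) lies strictly between.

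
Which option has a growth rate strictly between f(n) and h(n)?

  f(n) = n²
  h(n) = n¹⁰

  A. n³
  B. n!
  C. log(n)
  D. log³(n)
A

We need g(n) with n² = o(g(n)) and g(n) = o(n¹⁰), i.e. O(n²) ≺ g ≺ O(n¹⁰).
Check each option:
  A. n³ — O(n³) is strictly between O(n²) and O(n¹⁰) ✓
  B. n! — O(n!) does not grow strictly slower than h(n)
  C. log(n) — O(log n) does not grow strictly faster than f(n)
  D. log³(n) — O(log³ n) does not grow strictly faster than f(n)

Only option A (n³) lies strictly between.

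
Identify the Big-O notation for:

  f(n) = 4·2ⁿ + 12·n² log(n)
O(2ⁿ)

The dominant term in 4·2ⁿ + 12·n² log(n) is 4·2ⁿ, which is Θ(2ⁿ).
Lower-order terms (12·n² log(n)) are asymptotically negligible.
Constants are absorbed, so the tightest bound is O(2ⁿ).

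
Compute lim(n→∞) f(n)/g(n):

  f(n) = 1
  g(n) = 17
1/17

Since 1 and 17 have the same growth rate (O(1)),
the ratio converges to a constant: 1/17.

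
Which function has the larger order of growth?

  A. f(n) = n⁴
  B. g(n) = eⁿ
B

f(n) = n⁴ is O(n⁴), while g(n) = eⁿ is O(eⁿ).
Since O(eⁿ) grows faster than O(n⁴), g(n) dominates.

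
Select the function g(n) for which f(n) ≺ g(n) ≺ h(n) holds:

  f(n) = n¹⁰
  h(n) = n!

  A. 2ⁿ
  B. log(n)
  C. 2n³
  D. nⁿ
A

We need g(n) with n¹⁰ = o(g(n)) and g(n) = o(n!), i.e. O(n¹⁰) ≺ g ≺ O(n!).
Check each option:
  A. 2ⁿ — O(2ⁿ) is strictly between O(n¹⁰) and O(n!) ✓
  B. log(n) — O(log n) does not grow strictly faster than f(n)
  C. 2n³ — O(n³) does not grow strictly faster than f(n)
  D. nⁿ — O(nⁿ) does not grow strictly slower than h(n)

Only option A (2ⁿ) lies strictly between.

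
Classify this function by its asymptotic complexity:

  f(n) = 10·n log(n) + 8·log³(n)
O(n log n)

The dominant term in 10·n log(n) + 8·log³(n) is 10·n log(n), which is Θ(n log n).
Lower-order terms (8·log³(n)) are asymptotically negligible.
Constants are absorbed, so the tightest bound is O(n log n).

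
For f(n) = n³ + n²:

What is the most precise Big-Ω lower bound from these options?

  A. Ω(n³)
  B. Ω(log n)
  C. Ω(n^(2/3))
A

f(n) = n³ + n² is Ω(n³).
All listed options are valid Big-Ω bounds (lower bounds),
but Ω(n³) is the tightest (largest valid bound).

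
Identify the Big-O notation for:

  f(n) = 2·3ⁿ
O(3ⁿ)

The dominant term in 2·3ⁿ is 2·3ⁿ, which is Θ(3ⁿ).
Constants are absorbed, so the tightest bound is O(3ⁿ).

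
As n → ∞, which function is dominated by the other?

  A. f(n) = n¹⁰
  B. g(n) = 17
B

f(n) = n¹⁰ is O(n¹⁰), while g(n) = 17 is O(1).
Since O(1) grows slower than O(n¹⁰), g(n) is dominated.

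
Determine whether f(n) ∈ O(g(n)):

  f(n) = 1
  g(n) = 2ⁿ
True

f(n) = 1 is O(1), and g(n) = 2ⁿ is O(2ⁿ).
Since O(1) ⊆ O(2ⁿ) (f grows no faster than g), f(n) = O(g(n)) is true.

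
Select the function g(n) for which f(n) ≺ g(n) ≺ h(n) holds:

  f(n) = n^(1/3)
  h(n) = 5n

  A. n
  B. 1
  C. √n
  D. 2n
C

We need g(n) with n^(1/3) = o(g(n)) and g(n) = o(5n), i.e. O(n^(1/3)) ≺ g ≺ O(n).
Check each option:
  A. n — O(n) does not grow strictly slower than h(n)
  B. 1 — O(1) does not grow strictly faster than f(n)
  C. √n — O(√n) is strictly between O(n^(1/3)) and O(n) ✓
  D. 2n — O(n) does not grow strictly slower than h(n)

Only option C (√n) lies strictly between.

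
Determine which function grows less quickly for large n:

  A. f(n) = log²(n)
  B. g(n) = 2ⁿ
A

f(n) = log²(n) is O(log² n), while g(n) = 2ⁿ is O(2ⁿ).
Since O(log² n) grows slower than O(2ⁿ), f(n) is dominated.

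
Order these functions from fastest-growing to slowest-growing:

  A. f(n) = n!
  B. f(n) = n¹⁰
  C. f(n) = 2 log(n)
A > B > C

Comparing growth rates:
A = n! is O(n!)
B = n¹⁰ is O(n¹⁰)
C = 2 log(n) is O(log n)

Therefore, the order from fastest to slowest is: A > B > C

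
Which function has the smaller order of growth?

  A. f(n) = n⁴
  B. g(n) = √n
B

f(n) = n⁴ is O(n⁴), while g(n) = √n is O(√n).
Since O(√n) grows slower than O(n⁴), g(n) is dominated.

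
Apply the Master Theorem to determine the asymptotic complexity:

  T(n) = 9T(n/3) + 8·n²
Θ(n² log n)

Master Theorem: a = 9, b = 3, f(n) = 8·n².
Compute the critical exponent d = log₃(9) = 2.
Compare f(n) = Θ(n²) against n^d:
  k = 2 = d, so f(n) = Θ(n^d) — Case 2.
  Work is balanced across levels: T(n) = Θ(n^d log n) = Θ(n² log n).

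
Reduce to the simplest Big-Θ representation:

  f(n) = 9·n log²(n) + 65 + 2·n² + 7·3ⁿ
Θ(3ⁿ)

Order the terms by growth rate: 65 ≺ 9·n log²(n) ≺ 2·n² ≺ 7·3ⁿ.
The fastest-growing term 7·3ⁿ dominates as n → ∞; dropping its constant factor gives Θ(3ⁿ).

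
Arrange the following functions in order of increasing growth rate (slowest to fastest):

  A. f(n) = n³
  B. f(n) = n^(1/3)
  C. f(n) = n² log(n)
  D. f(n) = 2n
B < D < C < A

Comparing growth rates:
B = n^(1/3) is O(n^(1/3))
D = 2n is O(n)
C = n² log(n) is O(n² log n)
A = n³ is O(n³)

Therefore, the order from slowest to fastest is: B < D < C < A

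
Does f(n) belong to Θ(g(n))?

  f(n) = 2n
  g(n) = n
True

f(n) = 2n and g(n) = n are both O(n).
Since they have the same asymptotic growth rate, f(n) = Θ(g(n)) is true.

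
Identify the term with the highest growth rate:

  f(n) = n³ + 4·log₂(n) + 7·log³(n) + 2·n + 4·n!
4·n!

Looking at each term:
  - n³ is O(n³)
  - 4·log₂(n) is O(log n)
  - 7·log³(n) is O(log³ n)
  - 2·n is O(n)
  - 4·n! is O(n!)

The term 4·n! (O(n!)) grows fastest and dominates all others.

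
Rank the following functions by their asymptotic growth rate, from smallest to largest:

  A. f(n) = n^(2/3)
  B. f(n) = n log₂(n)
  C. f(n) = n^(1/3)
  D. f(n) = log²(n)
D < C < A < B

Comparing growth rates:
D = log²(n) is O(log² n)
C = n^(1/3) is O(n^(1/3))
A = n^(2/3) is O(n^(2/3))
B = n log₂(n) is O(n log n)

Therefore, the order from slowest to fastest is: D < C < A < B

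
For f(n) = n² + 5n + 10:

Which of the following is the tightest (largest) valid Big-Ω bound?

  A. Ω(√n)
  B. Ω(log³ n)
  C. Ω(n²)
C

f(n) = n² + 5n + 10 is Ω(n²).
All listed options are valid Big-Ω bounds (lower bounds),
but Ω(n²) is the tightest (largest valid bound).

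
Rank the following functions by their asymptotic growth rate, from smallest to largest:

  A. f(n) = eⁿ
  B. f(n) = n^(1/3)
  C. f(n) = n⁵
B < C < A

Comparing growth rates:
B = n^(1/3) is O(n^(1/3))
C = n⁵ is O(n⁵)
A = eⁿ is O(eⁿ)

Therefore, the order from slowest to fastest is: B < C < A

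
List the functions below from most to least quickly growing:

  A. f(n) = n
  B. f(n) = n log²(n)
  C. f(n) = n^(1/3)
B > A > C

Comparing growth rates:
B = n log²(n) is O(n log² n)
A = n is O(n)
C = n^(1/3) is O(n^(1/3))

Therefore, the order from fastest to slowest is: B > A > C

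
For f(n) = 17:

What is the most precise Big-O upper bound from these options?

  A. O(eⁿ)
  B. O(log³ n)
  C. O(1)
C

f(n) = 17 is O(1).
All listed options are valid Big-O bounds (upper bounds),
but O(1) is the tightest (smallest valid bound).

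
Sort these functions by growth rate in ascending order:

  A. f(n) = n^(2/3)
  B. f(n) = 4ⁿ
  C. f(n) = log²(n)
C < A < B

Comparing growth rates:
C = log²(n) is O(log² n)
A = n^(2/3) is O(n^(2/3))
B = 4ⁿ is O(4ⁿ)

Therefore, the order from slowest to fastest is: C < A < B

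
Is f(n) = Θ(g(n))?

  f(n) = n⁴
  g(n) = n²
False

f(n) = n⁴ is O(n⁴), and g(n) = n² is O(n²).
Since they have different growth rates, f(n) = Θ(g(n)) is false.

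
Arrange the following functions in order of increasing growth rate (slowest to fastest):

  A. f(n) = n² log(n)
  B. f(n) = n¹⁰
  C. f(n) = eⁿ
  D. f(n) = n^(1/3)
D < A < B < C

Comparing growth rates:
D = n^(1/3) is O(n^(1/3))
A = n² log(n) is O(n² log n)
B = n¹⁰ is O(n¹⁰)
C = eⁿ is O(eⁿ)

Therefore, the order from slowest to fastest is: D < A < B < C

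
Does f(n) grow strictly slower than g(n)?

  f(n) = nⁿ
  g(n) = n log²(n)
False

f(n) = nⁿ is O(nⁿ), and g(n) = n log²(n) is O(n log² n).
Since O(nⁿ) grows faster than or equal to O(n log² n), f(n) = o(g(n)) is false.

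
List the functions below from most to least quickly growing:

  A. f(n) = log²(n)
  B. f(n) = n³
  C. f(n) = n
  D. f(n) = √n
B > C > D > A

Comparing growth rates:
B = n³ is O(n³)
C = n is O(n)
D = √n is O(√n)
A = log²(n) is O(log² n)

Therefore, the order from fastest to slowest is: B > C > D > A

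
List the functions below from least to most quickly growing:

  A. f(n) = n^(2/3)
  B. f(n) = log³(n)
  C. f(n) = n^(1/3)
B < C < A

Comparing growth rates:
B = log³(n) is O(log³ n)
C = n^(1/3) is O(n^(1/3))
A = n^(2/3) is O(n^(2/3))

Therefore, the order from slowest to fastest is: B < C < A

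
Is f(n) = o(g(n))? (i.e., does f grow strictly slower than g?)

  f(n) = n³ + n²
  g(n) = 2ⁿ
True

f(n) = n³ + n² is O(n³), and g(n) = 2ⁿ is O(2ⁿ).
Since O(n³) grows strictly slower than O(2ⁿ), f(n) = o(g(n)) is true.
This means lim(n→∞) f(n)/g(n) = 0.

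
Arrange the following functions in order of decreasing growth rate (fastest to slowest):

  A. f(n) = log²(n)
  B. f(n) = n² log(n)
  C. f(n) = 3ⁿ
C > B > A

Comparing growth rates:
C = 3ⁿ is O(3ⁿ)
B = n² log(n) is O(n² log n)
A = log²(n) is O(log² n)

Therefore, the order from fastest to slowest is: C > B > A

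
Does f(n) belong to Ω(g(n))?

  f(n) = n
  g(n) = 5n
True

f(n) = n and g(n) = 5n are both O(n).
Big-Ω permits equal growth rates (f ≥ c·g for some c > 0), so f(n) = Ω(g(n)) is true.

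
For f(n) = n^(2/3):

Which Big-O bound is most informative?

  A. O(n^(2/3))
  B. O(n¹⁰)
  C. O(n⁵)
A

f(n) = n^(2/3) is O(n^(2/3)).
All listed options are valid Big-O bounds (upper bounds),
but O(n^(2/3)) is the tightest (smallest valid bound).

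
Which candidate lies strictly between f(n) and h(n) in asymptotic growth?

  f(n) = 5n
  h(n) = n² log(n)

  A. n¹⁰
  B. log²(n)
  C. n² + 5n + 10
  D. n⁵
C

We need g(n) with 5n = o(g(n)) and g(n) = o(n² log(n)), i.e. O(n) ≺ g ≺ O(n² log n).
Check each option:
  A. n¹⁰ — O(n¹⁰) does not grow strictly slower than h(n)
  B. log²(n) — O(log² n) does not grow strictly faster than f(n)
  C. n² + 5n + 10 — O(n²) is strictly between O(n) and O(n² log n) ✓
  D. n⁵ — O(n⁵) does not grow strictly slower than h(n)

Only option C (n² + 5n + 10) lies strictly between.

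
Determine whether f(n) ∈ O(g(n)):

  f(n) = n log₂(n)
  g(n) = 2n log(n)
True

f(n) = n log₂(n) and g(n) = 2n log(n) are both O(n log n).
Big-O permits equal growth rates (f ≤ c·g for some c), so f(n) = O(g(n)) is true.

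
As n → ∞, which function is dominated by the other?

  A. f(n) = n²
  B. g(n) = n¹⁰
A

f(n) = n² is O(n²), while g(n) = n¹⁰ is O(n¹⁰).
Since O(n²) grows slower than O(n¹⁰), f(n) is dominated.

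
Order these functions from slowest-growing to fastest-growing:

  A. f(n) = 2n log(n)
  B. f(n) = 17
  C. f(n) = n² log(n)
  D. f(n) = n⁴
B < A < C < D

Comparing growth rates:
B = 17 is O(1)
A = 2n log(n) is O(n log n)
C = n² log(n) is O(n² log n)
D = n⁴ is O(n⁴)

Therefore, the order from slowest to fastest is: B < A < C < D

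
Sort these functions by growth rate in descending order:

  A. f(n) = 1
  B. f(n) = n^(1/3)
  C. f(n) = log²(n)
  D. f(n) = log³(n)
B > D > C > A

Comparing growth rates:
B = n^(1/3) is O(n^(1/3))
D = log³(n) is O(log³ n)
C = log²(n) is O(log² n)
A = 1 is O(1)

Therefore, the order from fastest to slowest is: B > D > C > A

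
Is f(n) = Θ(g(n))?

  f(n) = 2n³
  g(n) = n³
True

f(n) = 2n³ and g(n) = n³ are both O(n³).
Since they have the same asymptotic growth rate, f(n) = Θ(g(n)) is true.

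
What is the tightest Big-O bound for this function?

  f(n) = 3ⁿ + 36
O(3ⁿ)

The dominant term in 3ⁿ + 36 is 3ⁿ, which is Θ(3ⁿ).
Lower-order terms (36) are asymptotically negligible.
Constants are absorbed, so the tightest bound is O(3ⁿ).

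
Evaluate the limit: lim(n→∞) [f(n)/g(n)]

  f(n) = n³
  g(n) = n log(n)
∞

Since n³ (O(n³)) grows faster than n log(n) (O(n log n)),
the ratio f(n)/g(n) → ∞ as n → ∞.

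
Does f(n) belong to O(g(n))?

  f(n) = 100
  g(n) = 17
True

f(n) = 100 and g(n) = 17 are both O(1).
Big-O permits equal growth rates (f ≤ c·g for some c), so f(n) = O(g(n)) is true.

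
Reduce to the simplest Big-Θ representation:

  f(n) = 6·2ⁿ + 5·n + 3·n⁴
Θ(2ⁿ)

Order the terms by growth rate: 5·n ≺ 3·n⁴ ≺ 6·2ⁿ.
The fastest-growing term 6·2ⁿ dominates as n → ∞; dropping its constant factor gives Θ(2ⁿ).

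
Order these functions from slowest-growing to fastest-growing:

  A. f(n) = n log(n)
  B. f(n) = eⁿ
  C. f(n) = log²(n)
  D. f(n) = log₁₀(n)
D < C < A < B

Comparing growth rates:
D = log₁₀(n) is O(log n)
C = log²(n) is O(log² n)
A = n log(n) is O(n log n)
B = eⁿ is O(eⁿ)

Therefore, the order from slowest to fastest is: D < C < A < B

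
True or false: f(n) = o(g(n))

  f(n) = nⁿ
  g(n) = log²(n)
False

f(n) = nⁿ is O(nⁿ), and g(n) = log²(n) is O(log² n).
Since O(nⁿ) grows faster than or equal to O(log² n), f(n) = o(g(n)) is false.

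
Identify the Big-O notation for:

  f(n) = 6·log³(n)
O(log³ n)

The dominant term in 6·log³(n) is 6·log³(n), which is Θ(log³ n).
Constants are absorbed, so the tightest bound is O(log³ n).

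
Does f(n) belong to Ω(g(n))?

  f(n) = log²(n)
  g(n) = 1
True

f(n) = log²(n) is O(log² n), and g(n) = 1 is O(1).
Since O(log² n) grows at least as fast as O(1), f(n) = Ω(g(n)) is true.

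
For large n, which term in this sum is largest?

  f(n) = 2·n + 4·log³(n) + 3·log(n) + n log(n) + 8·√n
n log(n)

Looking at each term:
  - 2·n is O(n)
  - 4·log³(n) is O(log³ n)
  - 3·log(n) is O(log n)
  - n log(n) is O(n log n)
  - 8·√n is O(√n)

The term n log(n) (O(n log n)) grows fastest and dominates all others.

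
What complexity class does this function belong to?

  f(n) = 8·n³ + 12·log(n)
O(n³)

The dominant term in 8·n³ + 12·log(n) is 8·n³, which is Θ(n³).
Lower-order terms (12·log(n)) are asymptotically negligible.
Constants are absorbed, so the tightest bound is O(n³).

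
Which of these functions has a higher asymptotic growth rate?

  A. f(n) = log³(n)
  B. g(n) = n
B

f(n) = log³(n) is O(log³ n), while g(n) = n is O(n).
Since O(n) grows faster than O(log³ n), g(n) dominates.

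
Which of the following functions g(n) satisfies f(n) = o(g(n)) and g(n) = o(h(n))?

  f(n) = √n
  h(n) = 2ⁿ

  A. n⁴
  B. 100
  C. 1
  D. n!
A

We need g(n) with √n = o(g(n)) and g(n) = o(2ⁿ), i.e. O(√n) ≺ g ≺ O(2ⁿ).
Check each option:
  A. n⁴ — O(n⁴) is strictly between O(√n) and O(2ⁿ) ✓
  B. 100 — O(1) does not grow strictly faster than f(n)
  C. 1 — O(1) does not grow strictly faster than f(n)
  D. n! — O(n!) does not grow strictly slower than h(n)

Only option A (n⁴) lies strictly between.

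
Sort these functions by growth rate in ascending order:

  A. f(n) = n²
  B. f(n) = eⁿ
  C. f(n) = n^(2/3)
C < A < B

Comparing growth rates:
C = n^(2/3) is O(n^(2/3))
A = n² is O(n²)
B = eⁿ is O(eⁿ)

Therefore, the order from slowest to fastest is: C < A < B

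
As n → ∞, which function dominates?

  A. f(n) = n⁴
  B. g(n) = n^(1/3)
A

f(n) = n⁴ is O(n⁴), while g(n) = n^(1/3) is O(n^(1/3)).
Since O(n⁴) grows faster than O(n^(1/3)), f(n) dominates.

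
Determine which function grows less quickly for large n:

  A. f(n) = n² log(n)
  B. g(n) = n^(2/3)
B

f(n) = n² log(n) is O(n² log n), while g(n) = n^(2/3) is O(n^(2/3)).
Since O(n^(2/3)) grows slower than O(n² log n), g(n) is dominated.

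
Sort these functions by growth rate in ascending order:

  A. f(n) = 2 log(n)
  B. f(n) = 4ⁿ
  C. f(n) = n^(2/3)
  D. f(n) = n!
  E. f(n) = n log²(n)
A < C < E < B < D

Comparing growth rates:
A = 2 log(n) is O(log n)
C = n^(2/3) is O(n^(2/3))
E = n log²(n) is O(n log² n)
B = 4ⁿ is O(4ⁿ)
D = n! is O(n!)

Therefore, the order from slowest to fastest is: A < C < E < B < D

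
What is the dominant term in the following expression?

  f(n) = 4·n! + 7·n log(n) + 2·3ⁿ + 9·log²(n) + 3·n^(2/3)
4·n!

Looking at each term:
  - 4·n! is O(n!)
  - 7·n log(n) is O(n log n)
  - 2·3ⁿ is O(3ⁿ)
  - 9·log²(n) is O(log² n)
  - 3·n^(2/3) is O(n^(2/3))

The term 4·n! (O(n!)) grows fastest and dominates all others.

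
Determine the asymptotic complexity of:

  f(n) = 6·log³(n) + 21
O(log³ n)

The dominant term in 6·log³(n) + 21 is 6·log³(n), which is Θ(log³ n).
Lower-order terms (21) are asymptotically negligible.
Constants are absorbed, so the tightest bound is O(log³ n).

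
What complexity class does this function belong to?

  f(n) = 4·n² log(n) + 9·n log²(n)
O(n² log n)

The dominant term in 4·n² log(n) + 9·n log²(n) is 4·n² log(n), which is Θ(n² log n).
Lower-order terms (9·n log²(n)) are asymptotically negligible.
Constants are absorbed, so the tightest bound is O(n² log n).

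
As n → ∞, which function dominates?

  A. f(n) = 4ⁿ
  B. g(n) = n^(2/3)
A

f(n) = 4ⁿ is O(4ⁿ), while g(n) = n^(2/3) is O(n^(2/3)).
Since O(4ⁿ) grows faster than O(n^(2/3)), f(n) dominates.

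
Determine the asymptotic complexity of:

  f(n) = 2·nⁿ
O(nⁿ)

The dominant term in 2·nⁿ is 2·nⁿ, which is Θ(nⁿ).
Constants are absorbed, so the tightest bound is O(nⁿ).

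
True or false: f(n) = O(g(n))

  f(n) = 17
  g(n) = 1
True

f(n) = 17 and g(n) = 1 are both O(1).
Big-O permits equal growth rates (f ≤ c·g for some c), so f(n) = O(g(n)) is true.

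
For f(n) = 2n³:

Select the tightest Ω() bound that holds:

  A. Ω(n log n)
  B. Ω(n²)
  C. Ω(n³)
C

f(n) = 2n³ is Ω(n³).
All listed options are valid Big-Ω bounds (lower bounds),
but Ω(n³) is the tightest (largest valid bound).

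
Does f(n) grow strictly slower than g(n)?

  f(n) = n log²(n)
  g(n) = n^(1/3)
False

f(n) = n log²(n) is O(n log² n), and g(n) = n^(1/3) is O(n^(1/3)).
Since O(n log² n) grows faster than or equal to O(n^(1/3)), f(n) = o(g(n)) is false.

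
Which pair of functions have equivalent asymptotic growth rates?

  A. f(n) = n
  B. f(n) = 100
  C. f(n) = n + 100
A and C

Examining each function:
  A. n is O(n)
  B. 100 is O(1)
  C. n + 100 is O(n)

Functions A and C both have the same complexity class.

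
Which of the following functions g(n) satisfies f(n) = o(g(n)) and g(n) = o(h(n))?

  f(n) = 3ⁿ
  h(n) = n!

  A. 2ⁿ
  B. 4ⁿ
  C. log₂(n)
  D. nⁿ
B

We need g(n) with 3ⁿ = o(g(n)) and g(n) = o(n!), i.e. O(3ⁿ) ≺ g ≺ O(n!).
Check each option:
  A. 2ⁿ — O(2ⁿ) does not grow strictly faster than f(n)
  B. 4ⁿ — O(4ⁿ) is strictly between O(3ⁿ) and O(n!) ✓
  C. log₂(n) — O(log n) does not grow strictly faster than f(n)
  D. nⁿ — O(nⁿ) does not grow strictly slower than h(n)

Only option B (4ⁿ) lies strictly between.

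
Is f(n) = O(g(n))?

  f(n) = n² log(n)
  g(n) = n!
True

f(n) = n² log(n) is O(n² log n), and g(n) = n! is O(n!).
Since O(n² log n) ⊆ O(n!) (f grows no faster than g), f(n) = O(g(n)) is true.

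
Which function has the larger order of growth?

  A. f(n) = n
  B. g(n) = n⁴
B

f(n) = n is O(n), while g(n) = n⁴ is O(n⁴).
Since O(n⁴) grows faster than O(n), g(n) dominates.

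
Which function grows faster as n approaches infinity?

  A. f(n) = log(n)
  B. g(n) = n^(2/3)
B

f(n) = log(n) is O(log n), while g(n) = n^(2/3) is O(n^(2/3)).
Since O(n^(2/3)) grows faster than O(log n), g(n) dominates.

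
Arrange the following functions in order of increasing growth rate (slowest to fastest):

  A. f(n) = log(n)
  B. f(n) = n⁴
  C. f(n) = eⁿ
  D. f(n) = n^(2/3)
A < D < B < C

Comparing growth rates:
A = log(n) is O(log n)
D = n^(2/3) is O(n^(2/3))
B = n⁴ is O(n⁴)
C = eⁿ is O(eⁿ)

Therefore, the order from slowest to fastest is: A < D < B < C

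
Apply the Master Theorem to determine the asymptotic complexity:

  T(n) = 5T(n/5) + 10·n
Θ(n log n)

Master Theorem: a = 5, b = 5, f(n) = 10·n.
Compute the critical exponent d = log₅(5) = 1.
Compare f(n) = Θ(n) against n^d:
  k = 1 = d, so f(n) = Θ(n^d) — Case 2.
  Work is balanced across levels: T(n) = Θ(n^d log n) = Θ(n log n).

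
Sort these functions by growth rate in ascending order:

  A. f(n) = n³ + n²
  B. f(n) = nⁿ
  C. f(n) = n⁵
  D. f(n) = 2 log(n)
D < A < C < B

Comparing growth rates:
D = 2 log(n) is O(log n)
A = n³ + n² is O(n³)
C = n⁵ is O(n⁵)
B = nⁿ is O(nⁿ)

Therefore, the order from slowest to fastest is: D < A < C < B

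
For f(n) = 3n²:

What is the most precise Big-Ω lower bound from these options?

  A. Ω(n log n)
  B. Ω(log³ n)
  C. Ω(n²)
C

f(n) = 3n² is Ω(n²).
All listed options are valid Big-Ω bounds (lower bounds),
but Ω(n²) is the tightest (largest valid bound).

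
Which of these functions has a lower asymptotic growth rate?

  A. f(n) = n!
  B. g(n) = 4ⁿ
B

f(n) = n! is O(n!), while g(n) = 4ⁿ is O(4ⁿ).
Since O(4ⁿ) grows slower than O(n!), g(n) is dominated.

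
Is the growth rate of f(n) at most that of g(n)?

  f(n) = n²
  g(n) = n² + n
True

f(n) = n² and g(n) = n² + n are both O(n²).
Big-O permits equal growth rates (f ≤ c·g for some c), so f(n) = O(g(n)) is true.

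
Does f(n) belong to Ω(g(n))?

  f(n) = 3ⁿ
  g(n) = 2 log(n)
True

f(n) = 3ⁿ is O(3ⁿ), and g(n) = 2 log(n) is O(log n).
Since O(3ⁿ) grows at least as fast as O(log n), f(n) = Ω(g(n)) is true.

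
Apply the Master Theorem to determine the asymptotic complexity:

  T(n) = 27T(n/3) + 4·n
Θ(n³)

Master Theorem: a = 27, b = 3, f(n) = 4·n.
Compute the critical exponent d = log₃(27) = 3.
Compare f(n) = Θ(n) against n^d:
  k = 1 < d = 3, so f(n) = O(n^(d-ε)) — Case 1.
  The recursion cost dominates: T(n) = Θ(n^d) = Θ(n³).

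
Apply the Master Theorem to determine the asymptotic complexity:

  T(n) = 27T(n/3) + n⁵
Θ(n⁵)

Master Theorem: a = 27, b = 3, f(n) = n⁵.
Compute the critical exponent d = log₃(27) = 3.
Compare f(n) = Θ(n⁵) against n^d:
  k = 5 > d = 3, so f(n) = Ω(n^(d+ε)) — Case 3.
  Regularity: a·(n/b)^5/n^5 = a/b^5 = 27/243 < 1 ✓.
  The top-level work dominates: T(n) = Θ(f(n)) = Θ(n⁵).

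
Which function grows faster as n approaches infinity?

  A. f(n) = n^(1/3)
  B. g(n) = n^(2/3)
B

f(n) = n^(1/3) is O(n^(1/3)), while g(n) = n^(2/3) is O(n^(2/3)).
Since O(n^(2/3)) grows faster than O(n^(1/3)), g(n) dominates.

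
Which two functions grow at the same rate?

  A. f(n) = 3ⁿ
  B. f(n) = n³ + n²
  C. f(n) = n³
B and C

Examining each function:
  A. 3ⁿ is O(3ⁿ)
  B. n³ + n² is O(n³)
  C. n³ is O(n³)

Functions B and C both have the same complexity class.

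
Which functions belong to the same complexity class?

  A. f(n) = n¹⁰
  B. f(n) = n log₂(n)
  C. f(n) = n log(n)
B and C

Examining each function:
  A. n¹⁰ is O(n¹⁰)
  B. n log₂(n) is O(n log n)
  C. n log(n) is O(n log n)

Functions B and C both have the same complexity class.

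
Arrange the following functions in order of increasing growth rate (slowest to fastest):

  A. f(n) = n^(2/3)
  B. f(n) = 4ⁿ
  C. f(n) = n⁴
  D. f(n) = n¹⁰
A < C < D < B

Comparing growth rates:
A = n^(2/3) is O(n^(2/3))
C = n⁴ is O(n⁴)
D = n¹⁰ is O(n¹⁰)
B = 4ⁿ is O(4ⁿ)

Therefore, the order from slowest to fastest is: A < C < D < B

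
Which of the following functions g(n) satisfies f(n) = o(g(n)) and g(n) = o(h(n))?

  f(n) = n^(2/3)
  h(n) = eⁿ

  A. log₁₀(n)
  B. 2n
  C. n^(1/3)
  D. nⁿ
B

We need g(n) with n^(2/3) = o(g(n)) and g(n) = o(eⁿ), i.e. O(n^(2/3)) ≺ g ≺ O(eⁿ).
Check each option:
  A. log₁₀(n) — O(log n) does not grow strictly faster than f(n)
  B. 2n — O(n) is strictly between O(n^(2/3)) and O(eⁿ) ✓
  C. n^(1/3) — O(n^(1/3)) does not grow strictly faster than f(n)
  D. nⁿ — O(nⁿ) does not grow strictly slower than h(n)

Only option B (2n) lies strictly between.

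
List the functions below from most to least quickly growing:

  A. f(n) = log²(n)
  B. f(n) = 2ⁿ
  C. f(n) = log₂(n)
B > A > C

Comparing growth rates:
B = 2ⁿ is O(2ⁿ)
A = log²(n) is O(log² n)
C = log₂(n) is O(log n)

Therefore, the order from fastest to slowest is: B > A > C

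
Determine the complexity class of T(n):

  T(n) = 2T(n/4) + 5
Θ(n^log₄(2))

Master Theorem: a = 2, b = 4, f(n) = 5.
Compute the critical exponent d = log₄(2) = 0.500.
Compare f(n) = Θ(1) against n^d:
  k = 0 < d = 0.500, so f(n) = O(n^(d-ε)) — Case 1.
  The recursion cost dominates: T(n) = Θ(n^d) = Θ(n^log₄(2)).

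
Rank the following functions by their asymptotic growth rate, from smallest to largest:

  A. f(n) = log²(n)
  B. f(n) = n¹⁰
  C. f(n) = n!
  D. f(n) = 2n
A < D < B < C

Comparing growth rates:
A = log²(n) is O(log² n)
D = 2n is O(n)
B = n¹⁰ is O(n¹⁰)
C = n! is O(n!)

Therefore, the order from slowest to fastest is: A < D < B < C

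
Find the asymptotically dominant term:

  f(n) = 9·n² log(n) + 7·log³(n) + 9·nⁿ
9·nⁿ

Looking at each term:
  - 9·n² log(n) is O(n² log n)
  - 7·log³(n) is O(log³ n)
  - 9·nⁿ is O(nⁿ)

The term 9·nⁿ (O(nⁿ)) grows fastest and dominates all others.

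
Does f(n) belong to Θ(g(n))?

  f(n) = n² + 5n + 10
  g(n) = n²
True

f(n) = n² + 5n + 10 and g(n) = n² are both O(n²).
Since they have the same asymptotic growth rate, f(n) = Θ(g(n)) is true.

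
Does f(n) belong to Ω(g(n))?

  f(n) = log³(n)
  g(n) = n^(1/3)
False

f(n) = log³(n) is O(log³ n), and g(n) = n^(1/3) is O(n^(1/3)).
Since O(log³ n) grows slower than O(n^(1/3)), f(n) = Ω(g(n)) is false.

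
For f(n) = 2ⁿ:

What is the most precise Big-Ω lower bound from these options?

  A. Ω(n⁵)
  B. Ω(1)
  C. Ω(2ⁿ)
C

f(n) = 2ⁿ is Ω(2ⁿ).
All listed options are valid Big-Ω bounds (lower bounds),
but Ω(2ⁿ) is the tightest (largest valid bound).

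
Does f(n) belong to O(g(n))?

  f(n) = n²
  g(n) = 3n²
True

f(n) = n² and g(n) = 3n² are both O(n²).
Big-O permits equal growth rates (f ≤ c·g for some c), so f(n) = O(g(n)) is true.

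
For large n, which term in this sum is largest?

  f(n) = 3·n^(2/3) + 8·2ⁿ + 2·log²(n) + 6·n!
6·n!

Looking at each term:
  - 3·n^(2/3) is O(n^(2/3))
  - 8·2ⁿ is O(2ⁿ)
  - 2·log²(n) is O(log² n)
  - 6·n! is O(n!)

The term 6·n! (O(n!)) grows fastest and dominates all others.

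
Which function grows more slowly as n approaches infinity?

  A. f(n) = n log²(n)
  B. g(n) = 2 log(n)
B

f(n) = n log²(n) is O(n log² n), while g(n) = 2 log(n) is O(log n).
Since O(log n) grows slower than O(n log² n), g(n) is dominated.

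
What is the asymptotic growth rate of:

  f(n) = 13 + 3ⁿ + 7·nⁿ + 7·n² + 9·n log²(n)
Θ(nⁿ)

Order the terms by growth rate: 13 ≺ 9·n log²(n) ≺ 7·n² ≺ 3ⁿ ≺ 7·nⁿ.
The fastest-growing term 7·nⁿ dominates as n → ∞; dropping its constant factor gives Θ(nⁿ).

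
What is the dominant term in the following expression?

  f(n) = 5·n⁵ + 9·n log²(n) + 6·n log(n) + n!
n!

Looking at each term:
  - 5·n⁵ is O(n⁵)
  - 9·n log²(n) is O(n log² n)
  - 6·n log(n) is O(n log n)
  - n! is O(n!)

The term n! (O(n!)) grows fastest and dominates all others.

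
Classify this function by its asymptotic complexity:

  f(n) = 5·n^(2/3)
O(n^(2/3))

The dominant term in 5·n^(2/3) is 5·n^(2/3), which is Θ(n^(2/3)).
Constants are absorbed, so the tightest bound is O(n^(2/3)).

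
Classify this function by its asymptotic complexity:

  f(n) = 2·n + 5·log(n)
O(n)

The dominant term in 2·n + 5·log(n) is 2·n, which is Θ(n).
Lower-order terms (5·log(n)) are asymptotically negligible.
Constants are absorbed, so the tightest bound is O(n).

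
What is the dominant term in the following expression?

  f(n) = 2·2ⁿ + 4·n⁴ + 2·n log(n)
2·2ⁿ

Looking at each term:
  - 2·2ⁿ is O(2ⁿ)
  - 4·n⁴ is O(n⁴)
  - 2·n log(n) is O(n log n)

The term 2·2ⁿ (O(2ⁿ)) grows fastest and dominates all others.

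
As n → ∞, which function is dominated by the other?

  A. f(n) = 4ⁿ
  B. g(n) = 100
B

f(n) = 4ⁿ is O(4ⁿ), while g(n) = 100 is O(1).
Since O(1) grows slower than O(4ⁿ), g(n) is dominated.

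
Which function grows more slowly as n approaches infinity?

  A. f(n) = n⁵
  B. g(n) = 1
B

f(n) = n⁵ is O(n⁵), while g(n) = 1 is O(1).
Since O(1) grows slower than O(n⁵), g(n) is dominated.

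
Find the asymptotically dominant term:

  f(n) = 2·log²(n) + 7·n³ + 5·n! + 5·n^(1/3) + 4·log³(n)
5·n!

Looking at each term:
  - 2·log²(n) is O(log² n)
  - 7·n³ is O(n³)
  - 5·n! is O(n!)
  - 5·n^(1/3) is O(n^(1/3))
  - 4·log³(n) is O(log³ n)

The term 5·n! (O(n!)) grows fastest and dominates all others.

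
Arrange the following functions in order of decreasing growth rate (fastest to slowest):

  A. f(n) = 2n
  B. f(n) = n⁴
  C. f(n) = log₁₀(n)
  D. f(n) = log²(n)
B > A > D > C

Comparing growth rates:
B = n⁴ is O(n⁴)
A = 2n is O(n)
D = log²(n) is O(log² n)
C = log₁₀(n) is O(log n)

Therefore, the order from fastest to slowest is: B > A > D > C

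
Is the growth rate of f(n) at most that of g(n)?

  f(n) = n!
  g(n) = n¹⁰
False

f(n) = n! is O(n!), and g(n) = n¹⁰ is O(n¹⁰).
Since O(n!) grows faster than O(n¹⁰), f(n) = O(g(n)) is false.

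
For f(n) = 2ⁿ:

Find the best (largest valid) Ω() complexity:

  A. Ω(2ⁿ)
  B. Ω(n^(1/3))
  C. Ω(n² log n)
A

f(n) = 2ⁿ is Ω(2ⁿ).
All listed options are valid Big-Ω bounds (lower bounds),
but Ω(2ⁿ) is the tightest (largest valid bound).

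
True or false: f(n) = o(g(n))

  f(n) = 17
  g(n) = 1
False

f(n) = 17 is O(1), and g(n) = 1 is O(1).
Since they have the same growth rate, f(n) = o(g(n)) is false.
(f = o(g) requires f to grow strictly slower, not equal.)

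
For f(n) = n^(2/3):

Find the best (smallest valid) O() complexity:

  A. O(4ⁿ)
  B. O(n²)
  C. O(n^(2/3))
C

f(n) = n^(2/3) is O(n^(2/3)).
All listed options are valid Big-O bounds (upper bounds),
but O(n^(2/3)) is the tightest (smallest valid bound).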